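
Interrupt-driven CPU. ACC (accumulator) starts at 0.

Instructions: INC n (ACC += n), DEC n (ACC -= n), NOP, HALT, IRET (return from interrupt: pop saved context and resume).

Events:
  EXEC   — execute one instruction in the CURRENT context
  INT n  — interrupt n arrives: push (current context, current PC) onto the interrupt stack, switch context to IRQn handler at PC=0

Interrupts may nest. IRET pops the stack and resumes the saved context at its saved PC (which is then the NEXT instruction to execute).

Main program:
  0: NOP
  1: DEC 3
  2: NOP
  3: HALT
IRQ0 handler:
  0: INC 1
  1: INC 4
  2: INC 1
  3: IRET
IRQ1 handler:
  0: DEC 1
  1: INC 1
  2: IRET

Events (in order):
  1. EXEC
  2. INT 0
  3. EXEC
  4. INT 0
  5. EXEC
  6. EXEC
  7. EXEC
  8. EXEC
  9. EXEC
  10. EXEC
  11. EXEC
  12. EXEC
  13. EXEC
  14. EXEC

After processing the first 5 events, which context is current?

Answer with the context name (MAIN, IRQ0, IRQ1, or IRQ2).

Event 1 (EXEC): [MAIN] PC=0: NOP
Event 2 (INT 0): INT 0 arrives: push (MAIN, PC=1), enter IRQ0 at PC=0 (depth now 1)
Event 3 (EXEC): [IRQ0] PC=0: INC 1 -> ACC=1
Event 4 (INT 0): INT 0 arrives: push (IRQ0, PC=1), enter IRQ0 at PC=0 (depth now 2)
Event 5 (EXEC): [IRQ0] PC=0: INC 1 -> ACC=2

Answer: IRQ0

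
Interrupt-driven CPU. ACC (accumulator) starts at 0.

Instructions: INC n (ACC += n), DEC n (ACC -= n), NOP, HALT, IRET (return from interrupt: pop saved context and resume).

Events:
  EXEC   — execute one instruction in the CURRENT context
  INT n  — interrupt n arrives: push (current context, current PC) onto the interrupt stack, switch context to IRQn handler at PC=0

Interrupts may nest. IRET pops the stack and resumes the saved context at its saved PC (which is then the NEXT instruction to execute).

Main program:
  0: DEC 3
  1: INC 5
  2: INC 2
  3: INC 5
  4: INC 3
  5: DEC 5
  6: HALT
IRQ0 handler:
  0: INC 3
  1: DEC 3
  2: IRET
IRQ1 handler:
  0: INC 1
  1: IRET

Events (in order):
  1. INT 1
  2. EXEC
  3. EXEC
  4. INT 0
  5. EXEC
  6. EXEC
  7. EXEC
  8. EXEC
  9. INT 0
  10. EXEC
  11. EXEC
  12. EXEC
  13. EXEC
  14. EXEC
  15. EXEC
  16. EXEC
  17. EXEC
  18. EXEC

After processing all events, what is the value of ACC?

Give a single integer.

Event 1 (INT 1): INT 1 arrives: push (MAIN, PC=0), enter IRQ1 at PC=0 (depth now 1)
Event 2 (EXEC): [IRQ1] PC=0: INC 1 -> ACC=1
Event 3 (EXEC): [IRQ1] PC=1: IRET -> resume MAIN at PC=0 (depth now 0)
Event 4 (INT 0): INT 0 arrives: push (MAIN, PC=0), enter IRQ0 at PC=0 (depth now 1)
Event 5 (EXEC): [IRQ0] PC=0: INC 3 -> ACC=4
Event 6 (EXEC): [IRQ0] PC=1: DEC 3 -> ACC=1
Event 7 (EXEC): [IRQ0] PC=2: IRET -> resume MAIN at PC=0 (depth now 0)
Event 8 (EXEC): [MAIN] PC=0: DEC 3 -> ACC=-2
Event 9 (INT 0): INT 0 arrives: push (MAIN, PC=1), enter IRQ0 at PC=0 (depth now 1)
Event 10 (EXEC): [IRQ0] PC=0: INC 3 -> ACC=1
Event 11 (EXEC): [IRQ0] PC=1: DEC 3 -> ACC=-2
Event 12 (EXEC): [IRQ0] PC=2: IRET -> resume MAIN at PC=1 (depth now 0)
Event 13 (EXEC): [MAIN] PC=1: INC 5 -> ACC=3
Event 14 (EXEC): [MAIN] PC=2: INC 2 -> ACC=5
Event 15 (EXEC): [MAIN] PC=3: INC 5 -> ACC=10
Event 16 (EXEC): [MAIN] PC=4: INC 3 -> ACC=13
Event 17 (EXEC): [MAIN] PC=5: DEC 5 -> ACC=8
Event 18 (EXEC): [MAIN] PC=6: HALT

Answer: 8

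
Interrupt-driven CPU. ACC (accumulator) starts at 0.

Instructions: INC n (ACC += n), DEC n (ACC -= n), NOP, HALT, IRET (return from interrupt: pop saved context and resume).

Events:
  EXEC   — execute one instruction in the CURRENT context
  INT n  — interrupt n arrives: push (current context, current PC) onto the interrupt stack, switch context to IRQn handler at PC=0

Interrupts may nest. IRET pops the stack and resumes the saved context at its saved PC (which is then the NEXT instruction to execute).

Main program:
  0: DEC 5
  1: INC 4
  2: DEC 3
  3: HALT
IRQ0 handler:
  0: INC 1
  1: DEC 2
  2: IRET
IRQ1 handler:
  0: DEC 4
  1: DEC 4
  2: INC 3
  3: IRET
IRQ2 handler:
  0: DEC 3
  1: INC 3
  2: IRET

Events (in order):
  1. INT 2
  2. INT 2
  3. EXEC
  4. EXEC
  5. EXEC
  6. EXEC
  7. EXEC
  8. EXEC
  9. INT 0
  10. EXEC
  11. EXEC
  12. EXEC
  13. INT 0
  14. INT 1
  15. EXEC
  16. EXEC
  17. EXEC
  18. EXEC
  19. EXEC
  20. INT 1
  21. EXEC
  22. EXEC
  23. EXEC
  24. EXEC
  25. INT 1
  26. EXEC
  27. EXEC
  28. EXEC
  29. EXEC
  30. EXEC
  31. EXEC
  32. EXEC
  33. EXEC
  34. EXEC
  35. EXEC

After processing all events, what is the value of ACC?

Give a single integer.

Event 1 (INT 2): INT 2 arrives: push (MAIN, PC=0), enter IRQ2 at PC=0 (depth now 1)
Event 2 (INT 2): INT 2 arrives: push (IRQ2, PC=0), enter IRQ2 at PC=0 (depth now 2)
Event 3 (EXEC): [IRQ2] PC=0: DEC 3 -> ACC=-3
Event 4 (EXEC): [IRQ2] PC=1: INC 3 -> ACC=0
Event 5 (EXEC): [IRQ2] PC=2: IRET -> resume IRQ2 at PC=0 (depth now 1)
Event 6 (EXEC): [IRQ2] PC=0: DEC 3 -> ACC=-3
Event 7 (EXEC): [IRQ2] PC=1: INC 3 -> ACC=0
Event 8 (EXEC): [IRQ2] PC=2: IRET -> resume MAIN at PC=0 (depth now 0)
Event 9 (INT 0): INT 0 arrives: push (MAIN, PC=0), enter IRQ0 at PC=0 (depth now 1)
Event 10 (EXEC): [IRQ0] PC=0: INC 1 -> ACC=1
Event 11 (EXEC): [IRQ0] PC=1: DEC 2 -> ACC=-1
Event 12 (EXEC): [IRQ0] PC=2: IRET -> resume MAIN at PC=0 (depth now 0)
Event 13 (INT 0): INT 0 arrives: push (MAIN, PC=0), enter IRQ0 at PC=0 (depth now 1)
Event 14 (INT 1): INT 1 arrives: push (IRQ0, PC=0), enter IRQ1 at PC=0 (depth now 2)
Event 15 (EXEC): [IRQ1] PC=0: DEC 4 -> ACC=-5
Event 16 (EXEC): [IRQ1] PC=1: DEC 4 -> ACC=-9
Event 17 (EXEC): [IRQ1] PC=2: INC 3 -> ACC=-6
Event 18 (EXEC): [IRQ1] PC=3: IRET -> resume IRQ0 at PC=0 (depth now 1)
Event 19 (EXEC): [IRQ0] PC=0: INC 1 -> ACC=-5
Event 20 (INT 1): INT 1 arrives: push (IRQ0, PC=1), enter IRQ1 at PC=0 (depth now 2)
Event 21 (EXEC): [IRQ1] PC=0: DEC 4 -> ACC=-9
Event 22 (EXEC): [IRQ1] PC=1: DEC 4 -> ACC=-13
Event 23 (EXEC): [IRQ1] PC=2: INC 3 -> ACC=-10
Event 24 (EXEC): [IRQ1] PC=3: IRET -> resume IRQ0 at PC=1 (depth now 1)
Event 25 (INT 1): INT 1 arrives: push (IRQ0, PC=1), enter IRQ1 at PC=0 (depth now 2)
Event 26 (EXEC): [IRQ1] PC=0: DEC 4 -> ACC=-14
Event 27 (EXEC): [IRQ1] PC=1: DEC 4 -> ACC=-18
Event 28 (EXEC): [IRQ1] PC=2: INC 3 -> ACC=-15
Event 29 (EXEC): [IRQ1] PC=3: IRET -> resume IRQ0 at PC=1 (depth now 1)
Event 30 (EXEC): [IRQ0] PC=1: DEC 2 -> ACC=-17
Event 31 (EXEC): [IRQ0] PC=2: IRET -> resume MAIN at PC=0 (depth now 0)
Event 32 (EXEC): [MAIN] PC=0: DEC 5 -> ACC=-22
Event 33 (EXEC): [MAIN] PC=1: INC 4 -> ACC=-18
Event 34 (EXEC): [MAIN] PC=2: DEC 3 -> ACC=-21
Event 35 (EXEC): [MAIN] PC=3: HALT

Answer: -21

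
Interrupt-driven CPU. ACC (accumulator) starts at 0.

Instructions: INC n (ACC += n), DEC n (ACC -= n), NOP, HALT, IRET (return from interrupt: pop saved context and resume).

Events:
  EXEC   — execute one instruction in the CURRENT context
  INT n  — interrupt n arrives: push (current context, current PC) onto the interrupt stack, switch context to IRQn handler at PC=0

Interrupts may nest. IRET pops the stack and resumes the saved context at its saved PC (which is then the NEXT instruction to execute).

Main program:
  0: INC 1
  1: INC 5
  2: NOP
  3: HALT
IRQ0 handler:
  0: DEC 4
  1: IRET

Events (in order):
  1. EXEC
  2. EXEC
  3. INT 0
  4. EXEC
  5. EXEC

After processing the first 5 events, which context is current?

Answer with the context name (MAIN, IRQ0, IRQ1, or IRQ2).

Event 1 (EXEC): [MAIN] PC=0: INC 1 -> ACC=1
Event 2 (EXEC): [MAIN] PC=1: INC 5 -> ACC=6
Event 3 (INT 0): INT 0 arrives: push (MAIN, PC=2), enter IRQ0 at PC=0 (depth now 1)
Event 4 (EXEC): [IRQ0] PC=0: DEC 4 -> ACC=2
Event 5 (EXEC): [IRQ0] PC=1: IRET -> resume MAIN at PC=2 (depth now 0)

Answer: MAIN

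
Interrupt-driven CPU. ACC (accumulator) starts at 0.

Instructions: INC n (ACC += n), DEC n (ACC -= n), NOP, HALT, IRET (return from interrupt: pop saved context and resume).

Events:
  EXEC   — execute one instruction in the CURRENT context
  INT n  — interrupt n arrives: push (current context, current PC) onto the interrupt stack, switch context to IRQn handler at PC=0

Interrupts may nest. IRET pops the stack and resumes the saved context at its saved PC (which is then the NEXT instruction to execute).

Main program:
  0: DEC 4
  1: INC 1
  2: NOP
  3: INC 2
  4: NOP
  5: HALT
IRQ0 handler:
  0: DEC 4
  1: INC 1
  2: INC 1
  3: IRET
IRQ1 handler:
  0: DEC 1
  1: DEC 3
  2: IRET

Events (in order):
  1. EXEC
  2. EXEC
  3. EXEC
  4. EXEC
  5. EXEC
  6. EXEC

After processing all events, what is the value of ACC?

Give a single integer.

Answer: -1

Derivation:
Event 1 (EXEC): [MAIN] PC=0: DEC 4 -> ACC=-4
Event 2 (EXEC): [MAIN] PC=1: INC 1 -> ACC=-3
Event 3 (EXEC): [MAIN] PC=2: NOP
Event 4 (EXEC): [MAIN] PC=3: INC 2 -> ACC=-1
Event 5 (EXEC): [MAIN] PC=4: NOP
Event 6 (EXEC): [MAIN] PC=5: HALT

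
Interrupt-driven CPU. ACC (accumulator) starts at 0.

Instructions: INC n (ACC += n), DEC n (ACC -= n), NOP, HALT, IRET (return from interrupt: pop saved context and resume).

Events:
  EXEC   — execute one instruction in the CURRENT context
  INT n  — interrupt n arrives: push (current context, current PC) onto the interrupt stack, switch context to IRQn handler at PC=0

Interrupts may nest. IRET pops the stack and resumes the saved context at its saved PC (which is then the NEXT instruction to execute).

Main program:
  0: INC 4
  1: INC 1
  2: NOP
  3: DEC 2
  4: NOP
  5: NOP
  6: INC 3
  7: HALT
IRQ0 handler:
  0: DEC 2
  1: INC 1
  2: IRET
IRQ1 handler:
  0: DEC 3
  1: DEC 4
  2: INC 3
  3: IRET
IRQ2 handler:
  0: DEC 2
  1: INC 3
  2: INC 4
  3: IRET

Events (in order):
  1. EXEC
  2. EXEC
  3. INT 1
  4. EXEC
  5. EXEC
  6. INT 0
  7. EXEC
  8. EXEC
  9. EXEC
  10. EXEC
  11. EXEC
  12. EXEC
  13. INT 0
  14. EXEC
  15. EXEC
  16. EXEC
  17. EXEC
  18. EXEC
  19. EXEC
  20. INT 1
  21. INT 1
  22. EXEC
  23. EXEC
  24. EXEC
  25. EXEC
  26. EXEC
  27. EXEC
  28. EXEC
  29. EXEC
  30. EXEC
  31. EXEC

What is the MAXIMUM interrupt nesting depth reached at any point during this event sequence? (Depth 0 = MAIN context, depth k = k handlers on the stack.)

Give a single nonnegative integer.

Event 1 (EXEC): [MAIN] PC=0: INC 4 -> ACC=4 [depth=0]
Event 2 (EXEC): [MAIN] PC=1: INC 1 -> ACC=5 [depth=0]
Event 3 (INT 1): INT 1 arrives: push (MAIN, PC=2), enter IRQ1 at PC=0 (depth now 1) [depth=1]
Event 4 (EXEC): [IRQ1] PC=0: DEC 3 -> ACC=2 [depth=1]
Event 5 (EXEC): [IRQ1] PC=1: DEC 4 -> ACC=-2 [depth=1]
Event 6 (INT 0): INT 0 arrives: push (IRQ1, PC=2), enter IRQ0 at PC=0 (depth now 2) [depth=2]
Event 7 (EXEC): [IRQ0] PC=0: DEC 2 -> ACC=-4 [depth=2]
Event 8 (EXEC): [IRQ0] PC=1: INC 1 -> ACC=-3 [depth=2]
Event 9 (EXEC): [IRQ0] PC=2: IRET -> resume IRQ1 at PC=2 (depth now 1) [depth=1]
Event 10 (EXEC): [IRQ1] PC=2: INC 3 -> ACC=0 [depth=1]
Event 11 (EXEC): [IRQ1] PC=3: IRET -> resume MAIN at PC=2 (depth now 0) [depth=0]
Event 12 (EXEC): [MAIN] PC=2: NOP [depth=0]
Event 13 (INT 0): INT 0 arrives: push (MAIN, PC=3), enter IRQ0 at PC=0 (depth now 1) [depth=1]
Event 14 (EXEC): [IRQ0] PC=0: DEC 2 -> ACC=-2 [depth=1]
Event 15 (EXEC): [IRQ0] PC=1: INC 1 -> ACC=-1 [depth=1]
Event 16 (EXEC): [IRQ0] PC=2: IRET -> resume MAIN at PC=3 (depth now 0) [depth=0]
Event 17 (EXEC): [MAIN] PC=3: DEC 2 -> ACC=-3 [depth=0]
Event 18 (EXEC): [MAIN] PC=4: NOP [depth=0]
Event 19 (EXEC): [MAIN] PC=5: NOP [depth=0]
Event 20 (INT 1): INT 1 arrives: push (MAIN, PC=6), enter IRQ1 at PC=0 (depth now 1) [depth=1]
Event 21 (INT 1): INT 1 arrives: push (IRQ1, PC=0), enter IRQ1 at PC=0 (depth now 2) [depth=2]
Event 22 (EXEC): [IRQ1] PC=0: DEC 3 -> ACC=-6 [depth=2]
Event 23 (EXEC): [IRQ1] PC=1: DEC 4 -> ACC=-10 [depth=2]
Event 24 (EXEC): [IRQ1] PC=2: INC 3 -> ACC=-7 [depth=2]
Event 25 (EXEC): [IRQ1] PC=3: IRET -> resume IRQ1 at PC=0 (depth now 1) [depth=1]
Event 26 (EXEC): [IRQ1] PC=0: DEC 3 -> ACC=-10 [depth=1]
Event 27 (EXEC): [IRQ1] PC=1: DEC 4 -> ACC=-14 [depth=1]
Event 28 (EXEC): [IRQ1] PC=2: INC 3 -> ACC=-11 [depth=1]
Event 29 (EXEC): [IRQ1] PC=3: IRET -> resume MAIN at PC=6 (depth now 0) [depth=0]
Event 30 (EXEC): [MAIN] PC=6: INC 3 -> ACC=-8 [depth=0]
Event 31 (EXEC): [MAIN] PC=7: HALT [depth=0]
Max depth observed: 2

Answer: 2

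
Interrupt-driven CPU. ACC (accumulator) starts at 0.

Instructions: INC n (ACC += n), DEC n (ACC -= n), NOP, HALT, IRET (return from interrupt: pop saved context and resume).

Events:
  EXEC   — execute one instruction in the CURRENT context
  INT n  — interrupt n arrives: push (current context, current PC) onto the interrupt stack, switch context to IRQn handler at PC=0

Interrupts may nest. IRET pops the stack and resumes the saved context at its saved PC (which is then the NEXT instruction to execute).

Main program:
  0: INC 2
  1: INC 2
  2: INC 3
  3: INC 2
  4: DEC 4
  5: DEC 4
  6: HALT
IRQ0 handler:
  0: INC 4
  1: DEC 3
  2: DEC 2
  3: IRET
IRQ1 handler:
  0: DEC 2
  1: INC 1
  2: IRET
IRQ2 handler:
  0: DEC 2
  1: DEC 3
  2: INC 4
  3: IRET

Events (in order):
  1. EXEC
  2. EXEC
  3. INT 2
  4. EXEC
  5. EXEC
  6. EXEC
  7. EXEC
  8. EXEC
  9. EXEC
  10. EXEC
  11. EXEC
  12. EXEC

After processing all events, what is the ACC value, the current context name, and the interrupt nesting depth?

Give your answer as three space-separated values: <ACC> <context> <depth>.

Answer: 0 MAIN 0

Derivation:
Event 1 (EXEC): [MAIN] PC=0: INC 2 -> ACC=2
Event 2 (EXEC): [MAIN] PC=1: INC 2 -> ACC=4
Event 3 (INT 2): INT 2 arrives: push (MAIN, PC=2), enter IRQ2 at PC=0 (depth now 1)
Event 4 (EXEC): [IRQ2] PC=0: DEC 2 -> ACC=2
Event 5 (EXEC): [IRQ2] PC=1: DEC 3 -> ACC=-1
Event 6 (EXEC): [IRQ2] PC=2: INC 4 -> ACC=3
Event 7 (EXEC): [IRQ2] PC=3: IRET -> resume MAIN at PC=2 (depth now 0)
Event 8 (EXEC): [MAIN] PC=2: INC 3 -> ACC=6
Event 9 (EXEC): [MAIN] PC=3: INC 2 -> ACC=8
Event 10 (EXEC): [MAIN] PC=4: DEC 4 -> ACC=4
Event 11 (EXEC): [MAIN] PC=5: DEC 4 -> ACC=0
Event 12 (EXEC): [MAIN] PC=6: HALT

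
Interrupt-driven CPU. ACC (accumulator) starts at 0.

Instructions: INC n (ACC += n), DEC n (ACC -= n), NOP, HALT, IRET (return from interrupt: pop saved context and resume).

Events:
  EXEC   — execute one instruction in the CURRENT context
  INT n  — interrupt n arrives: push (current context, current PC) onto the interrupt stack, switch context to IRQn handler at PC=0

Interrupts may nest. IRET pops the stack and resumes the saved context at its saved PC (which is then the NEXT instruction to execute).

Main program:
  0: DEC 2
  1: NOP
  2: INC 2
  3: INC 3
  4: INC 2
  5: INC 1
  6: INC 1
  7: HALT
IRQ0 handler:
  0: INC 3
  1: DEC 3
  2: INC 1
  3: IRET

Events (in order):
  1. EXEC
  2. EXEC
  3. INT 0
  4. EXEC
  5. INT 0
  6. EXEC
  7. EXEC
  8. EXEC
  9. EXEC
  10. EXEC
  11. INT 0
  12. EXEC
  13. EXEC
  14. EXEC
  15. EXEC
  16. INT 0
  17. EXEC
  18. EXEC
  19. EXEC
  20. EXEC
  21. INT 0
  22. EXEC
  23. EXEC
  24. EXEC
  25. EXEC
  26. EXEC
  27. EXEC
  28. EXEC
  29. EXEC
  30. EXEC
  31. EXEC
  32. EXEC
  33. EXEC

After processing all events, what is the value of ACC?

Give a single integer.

Event 1 (EXEC): [MAIN] PC=0: DEC 2 -> ACC=-2
Event 2 (EXEC): [MAIN] PC=1: NOP
Event 3 (INT 0): INT 0 arrives: push (MAIN, PC=2), enter IRQ0 at PC=0 (depth now 1)
Event 4 (EXEC): [IRQ0] PC=0: INC 3 -> ACC=1
Event 5 (INT 0): INT 0 arrives: push (IRQ0, PC=1), enter IRQ0 at PC=0 (depth now 2)
Event 6 (EXEC): [IRQ0] PC=0: INC 3 -> ACC=4
Event 7 (EXEC): [IRQ0] PC=1: DEC 3 -> ACC=1
Event 8 (EXEC): [IRQ0] PC=2: INC 1 -> ACC=2
Event 9 (EXEC): [IRQ0] PC=3: IRET -> resume IRQ0 at PC=1 (depth now 1)
Event 10 (EXEC): [IRQ0] PC=1: DEC 3 -> ACC=-1
Event 11 (INT 0): INT 0 arrives: push (IRQ0, PC=2), enter IRQ0 at PC=0 (depth now 2)
Event 12 (EXEC): [IRQ0] PC=0: INC 3 -> ACC=2
Event 13 (EXEC): [IRQ0] PC=1: DEC 3 -> ACC=-1
Event 14 (EXEC): [IRQ0] PC=2: INC 1 -> ACC=0
Event 15 (EXEC): [IRQ0] PC=3: IRET -> resume IRQ0 at PC=2 (depth now 1)
Event 16 (INT 0): INT 0 arrives: push (IRQ0, PC=2), enter IRQ0 at PC=0 (depth now 2)
Event 17 (EXEC): [IRQ0] PC=0: INC 3 -> ACC=3
Event 18 (EXEC): [IRQ0] PC=1: DEC 3 -> ACC=0
Event 19 (EXEC): [IRQ0] PC=2: INC 1 -> ACC=1
Event 20 (EXEC): [IRQ0] PC=3: IRET -> resume IRQ0 at PC=2 (depth now 1)
Event 21 (INT 0): INT 0 arrives: push (IRQ0, PC=2), enter IRQ0 at PC=0 (depth now 2)
Event 22 (EXEC): [IRQ0] PC=0: INC 3 -> ACC=4
Event 23 (EXEC): [IRQ0] PC=1: DEC 3 -> ACC=1
Event 24 (EXEC): [IRQ0] PC=2: INC 1 -> ACC=2
Event 25 (EXEC): [IRQ0] PC=3: IRET -> resume IRQ0 at PC=2 (depth now 1)
Event 26 (EXEC): [IRQ0] PC=2: INC 1 -> ACC=3
Event 27 (EXEC): [IRQ0] PC=3: IRET -> resume MAIN at PC=2 (depth now 0)
Event 28 (EXEC): [MAIN] PC=2: INC 2 -> ACC=5
Event 29 (EXEC): [MAIN] PC=3: INC 3 -> ACC=8
Event 30 (EXEC): [MAIN] PC=4: INC 2 -> ACC=10
Event 31 (EXEC): [MAIN] PC=5: INC 1 -> ACC=11
Event 32 (EXEC): [MAIN] PC=6: INC 1 -> ACC=12
Event 33 (EXEC): [MAIN] PC=7: HALT

Answer: 12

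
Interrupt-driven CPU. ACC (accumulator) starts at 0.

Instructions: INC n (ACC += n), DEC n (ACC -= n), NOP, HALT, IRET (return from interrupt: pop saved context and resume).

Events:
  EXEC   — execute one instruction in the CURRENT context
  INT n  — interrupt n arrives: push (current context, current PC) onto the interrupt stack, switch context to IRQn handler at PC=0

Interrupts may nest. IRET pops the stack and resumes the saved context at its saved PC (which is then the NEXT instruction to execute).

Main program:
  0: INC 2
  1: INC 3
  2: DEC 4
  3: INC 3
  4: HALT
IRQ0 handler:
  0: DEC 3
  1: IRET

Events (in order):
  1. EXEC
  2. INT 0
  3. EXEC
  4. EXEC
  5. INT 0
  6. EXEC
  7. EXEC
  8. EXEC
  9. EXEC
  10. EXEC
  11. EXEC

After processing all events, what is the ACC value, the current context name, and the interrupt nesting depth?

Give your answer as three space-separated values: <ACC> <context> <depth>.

Event 1 (EXEC): [MAIN] PC=0: INC 2 -> ACC=2
Event 2 (INT 0): INT 0 arrives: push (MAIN, PC=1), enter IRQ0 at PC=0 (depth now 1)
Event 3 (EXEC): [IRQ0] PC=0: DEC 3 -> ACC=-1
Event 4 (EXEC): [IRQ0] PC=1: IRET -> resume MAIN at PC=1 (depth now 0)
Event 5 (INT 0): INT 0 arrives: push (MAIN, PC=1), enter IRQ0 at PC=0 (depth now 1)
Event 6 (EXEC): [IRQ0] PC=0: DEC 3 -> ACC=-4
Event 7 (EXEC): [IRQ0] PC=1: IRET -> resume MAIN at PC=1 (depth now 0)
Event 8 (EXEC): [MAIN] PC=1: INC 3 -> ACC=-1
Event 9 (EXEC): [MAIN] PC=2: DEC 4 -> ACC=-5
Event 10 (EXEC): [MAIN] PC=3: INC 3 -> ACC=-2
Event 11 (EXEC): [MAIN] PC=4: HALT

Answer: -2 MAIN 0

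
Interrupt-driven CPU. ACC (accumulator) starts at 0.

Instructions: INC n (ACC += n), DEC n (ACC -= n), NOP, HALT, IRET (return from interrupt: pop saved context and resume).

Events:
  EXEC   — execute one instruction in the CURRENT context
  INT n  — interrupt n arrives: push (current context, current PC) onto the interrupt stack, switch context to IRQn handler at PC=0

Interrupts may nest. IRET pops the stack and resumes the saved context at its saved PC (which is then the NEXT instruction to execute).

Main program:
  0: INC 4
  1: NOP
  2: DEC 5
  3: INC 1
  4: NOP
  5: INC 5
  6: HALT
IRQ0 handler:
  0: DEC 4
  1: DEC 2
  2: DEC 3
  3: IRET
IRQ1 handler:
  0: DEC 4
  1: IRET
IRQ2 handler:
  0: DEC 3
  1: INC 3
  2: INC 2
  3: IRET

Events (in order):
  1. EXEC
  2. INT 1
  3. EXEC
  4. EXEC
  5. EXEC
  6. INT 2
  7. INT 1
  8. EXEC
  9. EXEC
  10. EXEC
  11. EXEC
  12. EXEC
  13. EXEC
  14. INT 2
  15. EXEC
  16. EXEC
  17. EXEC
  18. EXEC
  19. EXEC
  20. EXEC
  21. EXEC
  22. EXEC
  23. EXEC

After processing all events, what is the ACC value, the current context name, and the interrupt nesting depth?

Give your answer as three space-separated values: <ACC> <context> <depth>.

Answer: 1 MAIN 0

Derivation:
Event 1 (EXEC): [MAIN] PC=0: INC 4 -> ACC=4
Event 2 (INT 1): INT 1 arrives: push (MAIN, PC=1), enter IRQ1 at PC=0 (depth now 1)
Event 3 (EXEC): [IRQ1] PC=0: DEC 4 -> ACC=0
Event 4 (EXEC): [IRQ1] PC=1: IRET -> resume MAIN at PC=1 (depth now 0)
Event 5 (EXEC): [MAIN] PC=1: NOP
Event 6 (INT 2): INT 2 arrives: push (MAIN, PC=2), enter IRQ2 at PC=0 (depth now 1)
Event 7 (INT 1): INT 1 arrives: push (IRQ2, PC=0), enter IRQ1 at PC=0 (depth now 2)
Event 8 (EXEC): [IRQ1] PC=0: DEC 4 -> ACC=-4
Event 9 (EXEC): [IRQ1] PC=1: IRET -> resume IRQ2 at PC=0 (depth now 1)
Event 10 (EXEC): [IRQ2] PC=0: DEC 3 -> ACC=-7
Event 11 (EXEC): [IRQ2] PC=1: INC 3 -> ACC=-4
Event 12 (EXEC): [IRQ2] PC=2: INC 2 -> ACC=-2
Event 13 (EXEC): [IRQ2] PC=3: IRET -> resume MAIN at PC=2 (depth now 0)
Event 14 (INT 2): INT 2 arrives: push (MAIN, PC=2), enter IRQ2 at PC=0 (depth now 1)
Event 15 (EXEC): [IRQ2] PC=0: DEC 3 -> ACC=-5
Event 16 (EXEC): [IRQ2] PC=1: INC 3 -> ACC=-2
Event 17 (EXEC): [IRQ2] PC=2: INC 2 -> ACC=0
Event 18 (EXEC): [IRQ2] PC=3: IRET -> resume MAIN at PC=2 (depth now 0)
Event 19 (EXEC): [MAIN] PC=2: DEC 5 -> ACC=-5
Event 20 (EXEC): [MAIN] PC=3: INC 1 -> ACC=-4
Event 21 (EXEC): [MAIN] PC=4: NOP
Event 22 (EXEC): [MAIN] PC=5: INC 5 -> ACC=1
Event 23 (EXEC): [MAIN] PC=6: HALT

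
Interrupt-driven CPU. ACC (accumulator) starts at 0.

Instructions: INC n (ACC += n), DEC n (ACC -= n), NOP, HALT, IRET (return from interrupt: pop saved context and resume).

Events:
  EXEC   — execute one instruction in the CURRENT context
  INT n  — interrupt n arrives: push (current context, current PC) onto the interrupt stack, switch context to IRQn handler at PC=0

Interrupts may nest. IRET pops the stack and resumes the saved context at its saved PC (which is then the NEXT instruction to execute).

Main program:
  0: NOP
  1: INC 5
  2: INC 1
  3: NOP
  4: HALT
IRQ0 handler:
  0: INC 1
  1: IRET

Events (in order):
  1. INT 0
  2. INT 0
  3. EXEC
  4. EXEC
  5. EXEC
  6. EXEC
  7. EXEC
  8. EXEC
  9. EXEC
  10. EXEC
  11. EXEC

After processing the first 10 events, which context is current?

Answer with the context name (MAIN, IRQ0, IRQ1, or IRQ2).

Answer: MAIN

Derivation:
Event 1 (INT 0): INT 0 arrives: push (MAIN, PC=0), enter IRQ0 at PC=0 (depth now 1)
Event 2 (INT 0): INT 0 arrives: push (IRQ0, PC=0), enter IRQ0 at PC=0 (depth now 2)
Event 3 (EXEC): [IRQ0] PC=0: INC 1 -> ACC=1
Event 4 (EXEC): [IRQ0] PC=1: IRET -> resume IRQ0 at PC=0 (depth now 1)
Event 5 (EXEC): [IRQ0] PC=0: INC 1 -> ACC=2
Event 6 (EXEC): [IRQ0] PC=1: IRET -> resume MAIN at PC=0 (depth now 0)
Event 7 (EXEC): [MAIN] PC=0: NOP
Event 8 (EXEC): [MAIN] PC=1: INC 5 -> ACC=7
Event 9 (EXEC): [MAIN] PC=2: INC 1 -> ACC=8
Event 10 (EXEC): [MAIN] PC=3: NOP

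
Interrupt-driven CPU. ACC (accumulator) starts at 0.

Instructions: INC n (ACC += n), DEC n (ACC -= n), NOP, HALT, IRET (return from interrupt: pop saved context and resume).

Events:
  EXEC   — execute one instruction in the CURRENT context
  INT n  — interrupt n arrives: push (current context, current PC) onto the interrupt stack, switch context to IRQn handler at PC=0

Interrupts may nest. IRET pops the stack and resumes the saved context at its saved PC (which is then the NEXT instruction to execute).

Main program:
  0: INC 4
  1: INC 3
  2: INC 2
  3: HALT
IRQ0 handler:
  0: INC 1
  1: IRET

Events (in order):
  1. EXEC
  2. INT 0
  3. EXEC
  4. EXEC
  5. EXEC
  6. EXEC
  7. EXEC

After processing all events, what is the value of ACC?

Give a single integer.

Answer: 10

Derivation:
Event 1 (EXEC): [MAIN] PC=0: INC 4 -> ACC=4
Event 2 (INT 0): INT 0 arrives: push (MAIN, PC=1), enter IRQ0 at PC=0 (depth now 1)
Event 3 (EXEC): [IRQ0] PC=0: INC 1 -> ACC=5
Event 4 (EXEC): [IRQ0] PC=1: IRET -> resume MAIN at PC=1 (depth now 0)
Event 5 (EXEC): [MAIN] PC=1: INC 3 -> ACC=8
Event 6 (EXEC): [MAIN] PC=2: INC 2 -> ACC=10
Event 7 (EXEC): [MAIN] PC=3: HALT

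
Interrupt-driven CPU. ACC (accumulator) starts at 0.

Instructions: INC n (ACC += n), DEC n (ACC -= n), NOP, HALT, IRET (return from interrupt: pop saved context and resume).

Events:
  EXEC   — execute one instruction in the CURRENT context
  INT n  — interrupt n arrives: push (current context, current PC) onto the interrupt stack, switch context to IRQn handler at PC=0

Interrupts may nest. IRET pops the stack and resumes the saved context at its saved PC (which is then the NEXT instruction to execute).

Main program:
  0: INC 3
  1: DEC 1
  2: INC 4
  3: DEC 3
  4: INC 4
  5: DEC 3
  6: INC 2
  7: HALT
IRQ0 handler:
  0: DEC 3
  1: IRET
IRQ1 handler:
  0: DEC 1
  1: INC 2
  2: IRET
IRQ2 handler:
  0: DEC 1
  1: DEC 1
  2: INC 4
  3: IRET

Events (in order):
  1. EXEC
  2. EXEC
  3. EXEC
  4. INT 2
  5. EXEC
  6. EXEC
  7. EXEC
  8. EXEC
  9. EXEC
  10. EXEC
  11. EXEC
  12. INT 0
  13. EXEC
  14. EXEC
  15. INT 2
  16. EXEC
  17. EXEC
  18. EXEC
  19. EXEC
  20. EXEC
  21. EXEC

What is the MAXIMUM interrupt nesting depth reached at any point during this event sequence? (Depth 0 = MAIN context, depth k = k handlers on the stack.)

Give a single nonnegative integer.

Event 1 (EXEC): [MAIN] PC=0: INC 3 -> ACC=3 [depth=0]
Event 2 (EXEC): [MAIN] PC=1: DEC 1 -> ACC=2 [depth=0]
Event 3 (EXEC): [MAIN] PC=2: INC 4 -> ACC=6 [depth=0]
Event 4 (INT 2): INT 2 arrives: push (MAIN, PC=3), enter IRQ2 at PC=0 (depth now 1) [depth=1]
Event 5 (EXEC): [IRQ2] PC=0: DEC 1 -> ACC=5 [depth=1]
Event 6 (EXEC): [IRQ2] PC=1: DEC 1 -> ACC=4 [depth=1]
Event 7 (EXEC): [IRQ2] PC=2: INC 4 -> ACC=8 [depth=1]
Event 8 (EXEC): [IRQ2] PC=3: IRET -> resume MAIN at PC=3 (depth now 0) [depth=0]
Event 9 (EXEC): [MAIN] PC=3: DEC 3 -> ACC=5 [depth=0]
Event 10 (EXEC): [MAIN] PC=4: INC 4 -> ACC=9 [depth=0]
Event 11 (EXEC): [MAIN] PC=5: DEC 3 -> ACC=6 [depth=0]
Event 12 (INT 0): INT 0 arrives: push (MAIN, PC=6), enter IRQ0 at PC=0 (depth now 1) [depth=1]
Event 13 (EXEC): [IRQ0] PC=0: DEC 3 -> ACC=3 [depth=1]
Event 14 (EXEC): [IRQ0] PC=1: IRET -> resume MAIN at PC=6 (depth now 0) [depth=0]
Event 15 (INT 2): INT 2 arrives: push (MAIN, PC=6), enter IRQ2 at PC=0 (depth now 1) [depth=1]
Event 16 (EXEC): [IRQ2] PC=0: DEC 1 -> ACC=2 [depth=1]
Event 17 (EXEC): [IRQ2] PC=1: DEC 1 -> ACC=1 [depth=1]
Event 18 (EXEC): [IRQ2] PC=2: INC 4 -> ACC=5 [depth=1]
Event 19 (EXEC): [IRQ2] PC=3: IRET -> resume MAIN at PC=6 (depth now 0) [depth=0]
Event 20 (EXEC): [MAIN] PC=6: INC 2 -> ACC=7 [depth=0]
Event 21 (EXEC): [MAIN] PC=7: HALT [depth=0]
Max depth observed: 1

Answer: 1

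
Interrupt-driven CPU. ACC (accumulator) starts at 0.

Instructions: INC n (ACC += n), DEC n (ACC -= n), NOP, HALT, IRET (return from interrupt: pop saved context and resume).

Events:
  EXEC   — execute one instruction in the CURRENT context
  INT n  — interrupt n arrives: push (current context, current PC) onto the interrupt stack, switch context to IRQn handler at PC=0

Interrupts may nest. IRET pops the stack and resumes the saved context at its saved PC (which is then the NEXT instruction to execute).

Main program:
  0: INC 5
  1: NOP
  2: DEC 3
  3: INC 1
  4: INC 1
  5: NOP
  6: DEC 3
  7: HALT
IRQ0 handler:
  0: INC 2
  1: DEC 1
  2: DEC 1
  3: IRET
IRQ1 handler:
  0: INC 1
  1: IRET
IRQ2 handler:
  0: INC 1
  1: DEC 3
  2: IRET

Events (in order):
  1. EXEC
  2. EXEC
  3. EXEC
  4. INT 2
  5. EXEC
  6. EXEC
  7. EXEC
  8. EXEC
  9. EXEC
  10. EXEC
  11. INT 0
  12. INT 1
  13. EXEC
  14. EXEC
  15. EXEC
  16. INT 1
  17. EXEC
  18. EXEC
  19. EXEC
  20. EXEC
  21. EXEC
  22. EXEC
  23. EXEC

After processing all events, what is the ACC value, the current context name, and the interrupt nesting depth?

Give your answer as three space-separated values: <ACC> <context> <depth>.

Event 1 (EXEC): [MAIN] PC=0: INC 5 -> ACC=5
Event 2 (EXEC): [MAIN] PC=1: NOP
Event 3 (EXEC): [MAIN] PC=2: DEC 3 -> ACC=2
Event 4 (INT 2): INT 2 arrives: push (MAIN, PC=3), enter IRQ2 at PC=0 (depth now 1)
Event 5 (EXEC): [IRQ2] PC=0: INC 1 -> ACC=3
Event 6 (EXEC): [IRQ2] PC=1: DEC 3 -> ACC=0
Event 7 (EXEC): [IRQ2] PC=2: IRET -> resume MAIN at PC=3 (depth now 0)
Event 8 (EXEC): [MAIN] PC=3: INC 1 -> ACC=1
Event 9 (EXEC): [MAIN] PC=4: INC 1 -> ACC=2
Event 10 (EXEC): [MAIN] PC=5: NOP
Event 11 (INT 0): INT 0 arrives: push (MAIN, PC=6), enter IRQ0 at PC=0 (depth now 1)
Event 12 (INT 1): INT 1 arrives: push (IRQ0, PC=0), enter IRQ1 at PC=0 (depth now 2)
Event 13 (EXEC): [IRQ1] PC=0: INC 1 -> ACC=3
Event 14 (EXEC): [IRQ1] PC=1: IRET -> resume IRQ0 at PC=0 (depth now 1)
Event 15 (EXEC): [IRQ0] PC=0: INC 2 -> ACC=5
Event 16 (INT 1): INT 1 arrives: push (IRQ0, PC=1), enter IRQ1 at PC=0 (depth now 2)
Event 17 (EXEC): [IRQ1] PC=0: INC 1 -> ACC=6
Event 18 (EXEC): [IRQ1] PC=1: IRET -> resume IRQ0 at PC=1 (depth now 1)
Event 19 (EXEC): [IRQ0] PC=1: DEC 1 -> ACC=5
Event 20 (EXEC): [IRQ0] PC=2: DEC 1 -> ACC=4
Event 21 (EXEC): [IRQ0] PC=3: IRET -> resume MAIN at PC=6 (depth now 0)
Event 22 (EXEC): [MAIN] PC=6: DEC 3 -> ACC=1
Event 23 (EXEC): [MAIN] PC=7: HALT

Answer: 1 MAIN 0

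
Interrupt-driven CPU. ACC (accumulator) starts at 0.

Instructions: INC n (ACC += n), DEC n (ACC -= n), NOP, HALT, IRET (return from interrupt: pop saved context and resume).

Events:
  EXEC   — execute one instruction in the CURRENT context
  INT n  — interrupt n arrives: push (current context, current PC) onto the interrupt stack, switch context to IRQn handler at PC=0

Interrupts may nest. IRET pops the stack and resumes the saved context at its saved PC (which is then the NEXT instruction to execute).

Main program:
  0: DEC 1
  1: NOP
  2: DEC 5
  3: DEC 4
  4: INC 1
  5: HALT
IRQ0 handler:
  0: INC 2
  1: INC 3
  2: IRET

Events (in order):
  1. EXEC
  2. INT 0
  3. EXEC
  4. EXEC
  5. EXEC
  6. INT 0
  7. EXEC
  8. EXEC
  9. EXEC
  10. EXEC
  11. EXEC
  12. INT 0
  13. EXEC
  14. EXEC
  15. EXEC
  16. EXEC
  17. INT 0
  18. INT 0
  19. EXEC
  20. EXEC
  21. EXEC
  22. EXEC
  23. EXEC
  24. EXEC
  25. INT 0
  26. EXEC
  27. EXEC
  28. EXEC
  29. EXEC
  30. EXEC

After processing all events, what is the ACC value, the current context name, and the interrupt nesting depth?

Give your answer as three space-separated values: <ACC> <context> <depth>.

Answer: 21 MAIN 0

Derivation:
Event 1 (EXEC): [MAIN] PC=0: DEC 1 -> ACC=-1
Event 2 (INT 0): INT 0 arrives: push (MAIN, PC=1), enter IRQ0 at PC=0 (depth now 1)
Event 3 (EXEC): [IRQ0] PC=0: INC 2 -> ACC=1
Event 4 (EXEC): [IRQ0] PC=1: INC 3 -> ACC=4
Event 5 (EXEC): [IRQ0] PC=2: IRET -> resume MAIN at PC=1 (depth now 0)
Event 6 (INT 0): INT 0 arrives: push (MAIN, PC=1), enter IRQ0 at PC=0 (depth now 1)
Event 7 (EXEC): [IRQ0] PC=0: INC 2 -> ACC=6
Event 8 (EXEC): [IRQ0] PC=1: INC 3 -> ACC=9
Event 9 (EXEC): [IRQ0] PC=2: IRET -> resume MAIN at PC=1 (depth now 0)
Event 10 (EXEC): [MAIN] PC=1: NOP
Event 11 (EXEC): [MAIN] PC=2: DEC 5 -> ACC=4
Event 12 (INT 0): INT 0 arrives: push (MAIN, PC=3), enter IRQ0 at PC=0 (depth now 1)
Event 13 (EXEC): [IRQ0] PC=0: INC 2 -> ACC=6
Event 14 (EXEC): [IRQ0] PC=1: INC 3 -> ACC=9
Event 15 (EXEC): [IRQ0] PC=2: IRET -> resume MAIN at PC=3 (depth now 0)
Event 16 (EXEC): [MAIN] PC=3: DEC 4 -> ACC=5
Event 17 (INT 0): INT 0 arrives: push (MAIN, PC=4), enter IRQ0 at PC=0 (depth now 1)
Event 18 (INT 0): INT 0 arrives: push (IRQ0, PC=0), enter IRQ0 at PC=0 (depth now 2)
Event 19 (EXEC): [IRQ0] PC=0: INC 2 -> ACC=7
Event 20 (EXEC): [IRQ0] PC=1: INC 3 -> ACC=10
Event 21 (EXEC): [IRQ0] PC=2: IRET -> resume IRQ0 at PC=0 (depth now 1)
Event 22 (EXEC): [IRQ0] PC=0: INC 2 -> ACC=12
Event 23 (EXEC): [IRQ0] PC=1: INC 3 -> ACC=15
Event 24 (EXEC): [IRQ0] PC=2: IRET -> resume MAIN at PC=4 (depth now 0)
Event 25 (INT 0): INT 0 arrives: push (MAIN, PC=4), enter IRQ0 at PC=0 (depth now 1)
Event 26 (EXEC): [IRQ0] PC=0: INC 2 -> ACC=17
Event 27 (EXEC): [IRQ0] PC=1: INC 3 -> ACC=20
Event 28 (EXEC): [IRQ0] PC=2: IRET -> resume MAIN at PC=4 (depth now 0)
Event 29 (EXEC): [MAIN] PC=4: INC 1 -> ACC=21
Event 30 (EXEC): [MAIN] PC=5: HALT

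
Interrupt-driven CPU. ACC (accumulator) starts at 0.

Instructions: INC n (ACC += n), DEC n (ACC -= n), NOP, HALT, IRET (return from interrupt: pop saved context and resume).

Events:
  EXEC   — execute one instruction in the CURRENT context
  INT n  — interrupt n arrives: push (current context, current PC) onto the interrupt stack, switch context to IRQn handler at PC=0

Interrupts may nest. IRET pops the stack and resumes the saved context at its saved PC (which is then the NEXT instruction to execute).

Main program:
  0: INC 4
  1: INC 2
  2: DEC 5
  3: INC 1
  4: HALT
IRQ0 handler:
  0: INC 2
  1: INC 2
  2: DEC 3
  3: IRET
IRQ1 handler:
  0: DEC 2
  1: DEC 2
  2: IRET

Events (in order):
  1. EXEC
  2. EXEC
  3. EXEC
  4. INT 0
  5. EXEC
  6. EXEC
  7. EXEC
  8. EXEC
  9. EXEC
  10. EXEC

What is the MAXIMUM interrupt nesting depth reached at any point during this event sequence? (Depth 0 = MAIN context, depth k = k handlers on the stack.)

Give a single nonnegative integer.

Answer: 1

Derivation:
Event 1 (EXEC): [MAIN] PC=0: INC 4 -> ACC=4 [depth=0]
Event 2 (EXEC): [MAIN] PC=1: INC 2 -> ACC=6 [depth=0]
Event 3 (EXEC): [MAIN] PC=2: DEC 5 -> ACC=1 [depth=0]
Event 4 (INT 0): INT 0 arrives: push (MAIN, PC=3), enter IRQ0 at PC=0 (depth now 1) [depth=1]
Event 5 (EXEC): [IRQ0] PC=0: INC 2 -> ACC=3 [depth=1]
Event 6 (EXEC): [IRQ0] PC=1: INC 2 -> ACC=5 [depth=1]
Event 7 (EXEC): [IRQ0] PC=2: DEC 3 -> ACC=2 [depth=1]
Event 8 (EXEC): [IRQ0] PC=3: IRET -> resume MAIN at PC=3 (depth now 0) [depth=0]
Event 9 (EXEC): [MAIN] PC=3: INC 1 -> ACC=3 [depth=0]
Event 10 (EXEC): [MAIN] PC=4: HALT [depth=0]
Max depth observed: 1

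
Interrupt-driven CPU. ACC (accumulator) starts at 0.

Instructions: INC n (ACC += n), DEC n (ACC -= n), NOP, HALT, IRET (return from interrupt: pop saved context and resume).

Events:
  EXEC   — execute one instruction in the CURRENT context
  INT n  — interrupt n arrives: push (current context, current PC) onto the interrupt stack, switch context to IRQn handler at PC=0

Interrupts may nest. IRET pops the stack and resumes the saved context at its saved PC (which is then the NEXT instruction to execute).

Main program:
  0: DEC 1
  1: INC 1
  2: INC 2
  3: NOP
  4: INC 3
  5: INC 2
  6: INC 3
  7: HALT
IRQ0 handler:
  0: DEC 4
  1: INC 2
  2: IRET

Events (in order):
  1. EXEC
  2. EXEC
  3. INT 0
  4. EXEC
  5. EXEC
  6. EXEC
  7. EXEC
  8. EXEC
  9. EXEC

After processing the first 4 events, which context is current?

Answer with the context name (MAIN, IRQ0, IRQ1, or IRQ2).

Event 1 (EXEC): [MAIN] PC=0: DEC 1 -> ACC=-1
Event 2 (EXEC): [MAIN] PC=1: INC 1 -> ACC=0
Event 3 (INT 0): INT 0 arrives: push (MAIN, PC=2), enter IRQ0 at PC=0 (depth now 1)
Event 4 (EXEC): [IRQ0] PC=0: DEC 4 -> ACC=-4

Answer: IRQ0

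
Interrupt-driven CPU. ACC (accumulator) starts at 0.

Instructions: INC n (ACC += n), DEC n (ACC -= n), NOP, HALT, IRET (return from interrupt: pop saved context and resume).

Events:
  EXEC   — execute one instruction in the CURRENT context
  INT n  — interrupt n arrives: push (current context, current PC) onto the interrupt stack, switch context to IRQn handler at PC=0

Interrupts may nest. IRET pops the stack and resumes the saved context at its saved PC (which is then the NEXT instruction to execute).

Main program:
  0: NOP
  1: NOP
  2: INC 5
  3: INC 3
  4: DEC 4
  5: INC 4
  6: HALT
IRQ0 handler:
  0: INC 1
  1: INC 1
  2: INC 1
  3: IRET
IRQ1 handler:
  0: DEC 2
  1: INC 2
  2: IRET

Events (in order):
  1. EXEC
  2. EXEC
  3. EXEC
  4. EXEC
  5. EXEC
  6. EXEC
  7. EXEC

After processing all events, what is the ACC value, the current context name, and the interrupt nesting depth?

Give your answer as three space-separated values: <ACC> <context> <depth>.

Event 1 (EXEC): [MAIN] PC=0: NOP
Event 2 (EXEC): [MAIN] PC=1: NOP
Event 3 (EXEC): [MAIN] PC=2: INC 5 -> ACC=5
Event 4 (EXEC): [MAIN] PC=3: INC 3 -> ACC=8
Event 5 (EXEC): [MAIN] PC=4: DEC 4 -> ACC=4
Event 6 (EXEC): [MAIN] PC=5: INC 4 -> ACC=8
Event 7 (EXEC): [MAIN] PC=6: HALT

Answer: 8 MAIN 0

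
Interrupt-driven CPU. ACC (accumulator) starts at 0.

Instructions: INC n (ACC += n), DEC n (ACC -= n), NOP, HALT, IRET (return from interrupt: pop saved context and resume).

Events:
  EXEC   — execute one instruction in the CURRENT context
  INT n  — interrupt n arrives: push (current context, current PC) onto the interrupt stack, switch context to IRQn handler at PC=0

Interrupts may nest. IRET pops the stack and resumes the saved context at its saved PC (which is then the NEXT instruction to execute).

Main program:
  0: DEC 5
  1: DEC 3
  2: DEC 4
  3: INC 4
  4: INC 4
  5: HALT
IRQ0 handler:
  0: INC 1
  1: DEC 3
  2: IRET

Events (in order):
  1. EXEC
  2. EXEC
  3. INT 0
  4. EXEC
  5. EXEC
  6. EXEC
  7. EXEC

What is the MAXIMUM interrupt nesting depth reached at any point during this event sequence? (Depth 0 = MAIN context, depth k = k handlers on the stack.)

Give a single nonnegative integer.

Answer: 1

Derivation:
Event 1 (EXEC): [MAIN] PC=0: DEC 5 -> ACC=-5 [depth=0]
Event 2 (EXEC): [MAIN] PC=1: DEC 3 -> ACC=-8 [depth=0]
Event 3 (INT 0): INT 0 arrives: push (MAIN, PC=2), enter IRQ0 at PC=0 (depth now 1) [depth=1]
Event 4 (EXEC): [IRQ0] PC=0: INC 1 -> ACC=-7 [depth=1]
Event 5 (EXEC): [IRQ0] PC=1: DEC 3 -> ACC=-10 [depth=1]
Event 6 (EXEC): [IRQ0] PC=2: IRET -> resume MAIN at PC=2 (depth now 0) [depth=0]
Event 7 (EXEC): [MAIN] PC=2: DEC 4 -> ACC=-14 [depth=0]
Max depth observed: 1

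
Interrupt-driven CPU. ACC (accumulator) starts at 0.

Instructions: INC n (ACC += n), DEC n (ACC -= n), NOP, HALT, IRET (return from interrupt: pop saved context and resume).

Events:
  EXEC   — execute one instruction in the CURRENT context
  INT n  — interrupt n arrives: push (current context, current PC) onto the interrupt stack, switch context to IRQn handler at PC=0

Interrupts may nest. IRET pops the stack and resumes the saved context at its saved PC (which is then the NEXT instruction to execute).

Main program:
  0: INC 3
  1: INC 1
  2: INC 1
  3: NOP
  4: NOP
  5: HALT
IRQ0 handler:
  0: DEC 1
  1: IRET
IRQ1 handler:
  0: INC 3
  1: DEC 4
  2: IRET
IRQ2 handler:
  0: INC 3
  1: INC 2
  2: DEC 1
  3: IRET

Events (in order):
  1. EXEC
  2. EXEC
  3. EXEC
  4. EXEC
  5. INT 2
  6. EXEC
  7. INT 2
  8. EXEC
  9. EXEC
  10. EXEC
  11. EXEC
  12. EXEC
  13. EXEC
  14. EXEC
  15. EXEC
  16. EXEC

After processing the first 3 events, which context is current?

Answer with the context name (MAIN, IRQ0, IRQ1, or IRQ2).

Event 1 (EXEC): [MAIN] PC=0: INC 3 -> ACC=3
Event 2 (EXEC): [MAIN] PC=1: INC 1 -> ACC=4
Event 3 (EXEC): [MAIN] PC=2: INC 1 -> ACC=5

Answer: MAIN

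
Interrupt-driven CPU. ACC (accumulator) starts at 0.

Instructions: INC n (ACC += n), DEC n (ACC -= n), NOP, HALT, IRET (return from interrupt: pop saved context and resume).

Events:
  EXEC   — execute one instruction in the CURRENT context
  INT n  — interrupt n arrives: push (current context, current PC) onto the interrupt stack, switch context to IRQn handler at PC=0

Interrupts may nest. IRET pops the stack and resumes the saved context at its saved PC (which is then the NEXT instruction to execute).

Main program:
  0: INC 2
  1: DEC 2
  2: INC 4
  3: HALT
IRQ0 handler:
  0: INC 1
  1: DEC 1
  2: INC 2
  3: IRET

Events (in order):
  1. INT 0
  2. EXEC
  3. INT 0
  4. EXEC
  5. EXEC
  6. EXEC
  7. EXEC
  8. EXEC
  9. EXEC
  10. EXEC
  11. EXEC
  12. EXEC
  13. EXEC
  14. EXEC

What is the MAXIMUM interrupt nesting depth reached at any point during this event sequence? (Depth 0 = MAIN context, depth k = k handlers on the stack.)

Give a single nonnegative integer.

Answer: 2

Derivation:
Event 1 (INT 0): INT 0 arrives: push (MAIN, PC=0), enter IRQ0 at PC=0 (depth now 1) [depth=1]
Event 2 (EXEC): [IRQ0] PC=0: INC 1 -> ACC=1 [depth=1]
Event 3 (INT 0): INT 0 arrives: push (IRQ0, PC=1), enter IRQ0 at PC=0 (depth now 2) [depth=2]
Event 4 (EXEC): [IRQ0] PC=0: INC 1 -> ACC=2 [depth=2]
Event 5 (EXEC): [IRQ0] PC=1: DEC 1 -> ACC=1 [depth=2]
Event 6 (EXEC): [IRQ0] PC=2: INC 2 -> ACC=3 [depth=2]
Event 7 (EXEC): [IRQ0] PC=3: IRET -> resume IRQ0 at PC=1 (depth now 1) [depth=1]
Event 8 (EXEC): [IRQ0] PC=1: DEC 1 -> ACC=2 [depth=1]
Event 9 (EXEC): [IRQ0] PC=2: INC 2 -> ACC=4 [depth=1]
Event 10 (EXEC): [IRQ0] PC=3: IRET -> resume MAIN at PC=0 (depth now 0) [depth=0]
Event 11 (EXEC): [MAIN] PC=0: INC 2 -> ACC=6 [depth=0]
Event 12 (EXEC): [MAIN] PC=1: DEC 2 -> ACC=4 [depth=0]
Event 13 (EXEC): [MAIN] PC=2: INC 4 -> ACC=8 [depth=0]
Event 14 (EXEC): [MAIN] PC=3: HALT [depth=0]
Max depth observed: 2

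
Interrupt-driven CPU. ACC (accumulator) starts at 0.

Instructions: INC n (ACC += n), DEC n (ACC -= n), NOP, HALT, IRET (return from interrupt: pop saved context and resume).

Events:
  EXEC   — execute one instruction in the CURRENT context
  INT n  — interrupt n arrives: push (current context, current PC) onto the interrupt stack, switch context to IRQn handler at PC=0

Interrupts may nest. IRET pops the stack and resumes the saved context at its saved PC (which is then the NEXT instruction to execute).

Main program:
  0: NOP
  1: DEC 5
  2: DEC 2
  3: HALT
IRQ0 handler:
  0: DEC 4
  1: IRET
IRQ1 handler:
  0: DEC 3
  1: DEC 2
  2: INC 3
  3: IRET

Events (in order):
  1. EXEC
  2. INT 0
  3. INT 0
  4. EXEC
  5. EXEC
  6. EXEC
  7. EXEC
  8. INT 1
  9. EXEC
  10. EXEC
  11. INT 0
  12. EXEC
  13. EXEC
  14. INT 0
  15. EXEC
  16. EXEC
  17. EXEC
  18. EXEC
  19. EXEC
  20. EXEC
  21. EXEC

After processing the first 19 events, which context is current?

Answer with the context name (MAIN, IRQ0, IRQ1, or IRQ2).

Answer: MAIN

Derivation:
Event 1 (EXEC): [MAIN] PC=0: NOP
Event 2 (INT 0): INT 0 arrives: push (MAIN, PC=1), enter IRQ0 at PC=0 (depth now 1)
Event 3 (INT 0): INT 0 arrives: push (IRQ0, PC=0), enter IRQ0 at PC=0 (depth now 2)
Event 4 (EXEC): [IRQ0] PC=0: DEC 4 -> ACC=-4
Event 5 (EXEC): [IRQ0] PC=1: IRET -> resume IRQ0 at PC=0 (depth now 1)
Event 6 (EXEC): [IRQ0] PC=0: DEC 4 -> ACC=-8
Event 7 (EXEC): [IRQ0] PC=1: IRET -> resume MAIN at PC=1 (depth now 0)
Event 8 (INT 1): INT 1 arrives: push (MAIN, PC=1), enter IRQ1 at PC=0 (depth now 1)
Event 9 (EXEC): [IRQ1] PC=0: DEC 3 -> ACC=-11
Event 10 (EXEC): [IRQ1] PC=1: DEC 2 -> ACC=-13
Event 11 (INT 0): INT 0 arrives: push (IRQ1, PC=2), enter IRQ0 at PC=0 (depth now 2)
Event 12 (EXEC): [IRQ0] PC=0: DEC 4 -> ACC=-17
Event 13 (EXEC): [IRQ0] PC=1: IRET -> resume IRQ1 at PC=2 (depth now 1)
Event 14 (INT 0): INT 0 arrives: push (IRQ1, PC=2), enter IRQ0 at PC=0 (depth now 2)
Event 15 (EXEC): [IRQ0] PC=0: DEC 4 -> ACC=-21
Event 16 (EXEC): [IRQ0] PC=1: IRET -> resume IRQ1 at PC=2 (depth now 1)
Event 17 (EXEC): [IRQ1] PC=2: INC 3 -> ACC=-18
Event 18 (EXEC): [IRQ1] PC=3: IRET -> resume MAIN at PC=1 (depth now 0)
Event 19 (EXEC): [MAIN] PC=1: DEC 5 -> ACC=-23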